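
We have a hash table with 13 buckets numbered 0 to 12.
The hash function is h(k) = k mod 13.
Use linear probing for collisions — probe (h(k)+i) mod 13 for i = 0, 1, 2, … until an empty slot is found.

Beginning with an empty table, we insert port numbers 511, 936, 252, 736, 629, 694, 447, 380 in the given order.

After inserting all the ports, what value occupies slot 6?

Insert 511: h=4, slot 4 empty => index 4.
Insert 936: h=0, slot 0 empty => index 0.
Insert 252: h=5, slot 5 empty => index 5.
Insert 736: h=8, slot 8 empty => index 8.
Insert 629: h=5, slot 5 occupied => index 6.
Insert 694: h=5, slots 5,6 occupied => index 7.
Insert 447: h=5, slots 5,6,7,8 occupied => index 9.
Insert 380: h=3, slot 3 empty => index 3.
Table: [936, ∅, ∅, 380, 511, 252, 629, 694, 736, 447, ∅, ∅, ∅]

629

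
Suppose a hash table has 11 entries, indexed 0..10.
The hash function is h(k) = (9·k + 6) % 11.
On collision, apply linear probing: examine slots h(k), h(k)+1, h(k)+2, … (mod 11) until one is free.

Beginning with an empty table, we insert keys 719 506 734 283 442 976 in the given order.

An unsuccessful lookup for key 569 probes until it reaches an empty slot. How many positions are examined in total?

719: h=9 → slot 9
506: h=6 → slot 6
734: h=1 → slot 1
283: h=1, probe 1,2 → slot 2
442: h=2, probe 2,3 → slot 3
976: h=1, probe 1,2,3,4 → slot 4
Table: [∅, 734, 283, 442, 976, ∅, 506, ∅, ∅, 719, ∅]
Lookup 569: h=1, probe 1,2,3,4,5 → slot 5 empty, not found.

5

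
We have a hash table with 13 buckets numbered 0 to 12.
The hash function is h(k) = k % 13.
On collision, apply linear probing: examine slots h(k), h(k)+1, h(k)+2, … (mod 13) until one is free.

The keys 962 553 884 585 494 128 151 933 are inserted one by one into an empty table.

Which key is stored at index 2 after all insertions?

962 hashes to 0; slot 0 is free -> place at 0.
553 hashes to 7; slot 7 is free -> place at 7.
884 hashes to 0; 0 taken -> place at 1.
585 hashes to 0; 0,1 taken -> place at 2.
494 hashes to 0; 0,1,2 taken -> place at 3.
128 hashes to 11; slot 11 is free -> place at 11.
151 hashes to 8; slot 8 is free -> place at 8.
933 hashes to 10; slot 10 is free -> place at 10.
Table: [962, 884, 585, 494, ∅, ∅, ∅, 553, 151, ∅, 933, 128, ∅]

585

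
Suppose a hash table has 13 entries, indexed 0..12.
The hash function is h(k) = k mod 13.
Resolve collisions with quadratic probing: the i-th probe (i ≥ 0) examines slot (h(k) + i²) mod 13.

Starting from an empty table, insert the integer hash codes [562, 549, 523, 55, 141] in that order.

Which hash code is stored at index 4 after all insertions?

Insert 562: h=3, slot 3 empty -> index 3.
Insert 549: h=3, slot 3 occupied -> index 4.
Insert 523: h=3, slots 3,4 occupied -> index 7.
Insert 55: h=3, slots 3,4,7 occupied -> index 12.
Insert 141: h=11, slot 11 empty -> index 11.
Table: [∅, ∅, ∅, 562, 549, ∅, ∅, 523, ∅, ∅, ∅, 141, 55]

549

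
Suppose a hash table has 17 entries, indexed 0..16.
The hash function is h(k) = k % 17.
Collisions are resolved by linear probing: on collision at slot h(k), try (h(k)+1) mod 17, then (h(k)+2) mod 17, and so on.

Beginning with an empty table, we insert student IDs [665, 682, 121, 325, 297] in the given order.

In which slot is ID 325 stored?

5

Insert 665: h=2, slot 2 empty → index 2.
Insert 682: h=2, slot 2 occupied → index 3.
Insert 121: h=2, slots 2,3 occupied → index 4.
Insert 325: h=2, slots 2,3,4 occupied → index 5.
Insert 297: h=8, slot 8 empty → index 8.
Table: [., ., 665, 682, 121, 325, ., ., 297, ., ., ., ., ., ., ., .]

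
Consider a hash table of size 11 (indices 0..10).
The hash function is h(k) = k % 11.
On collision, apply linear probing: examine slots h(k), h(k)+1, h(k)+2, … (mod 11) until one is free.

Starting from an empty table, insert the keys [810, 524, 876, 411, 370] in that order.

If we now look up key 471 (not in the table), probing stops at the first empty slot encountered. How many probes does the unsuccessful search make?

810 hashes to 7; slot 7 is free => place at 7.
524 hashes to 7; 7 taken => place at 8.
876 hashes to 7; 7,8 taken => place at 9.
411 hashes to 4; slot 4 is free => place at 4.
370 hashes to 7; 7,8,9 taken => place at 10.
Table: [_, _, _, _, 411, _, _, 810, 524, 876, 370]
Lookup 471: h=9, probe 9,10,0 → slot 0 empty, not found.

3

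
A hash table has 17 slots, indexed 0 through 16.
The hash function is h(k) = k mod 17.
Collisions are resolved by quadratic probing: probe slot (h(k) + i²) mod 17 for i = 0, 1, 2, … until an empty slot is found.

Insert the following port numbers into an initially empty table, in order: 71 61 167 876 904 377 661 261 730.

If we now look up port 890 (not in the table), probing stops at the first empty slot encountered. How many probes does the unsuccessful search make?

5

Insert 71: h=3, slot 3 empty => index 3.
Insert 61: h=10, slot 10 empty => index 10.
Insert 167: h=14, slot 14 empty => index 14.
Insert 876: h=9, slot 9 empty => index 9.
Insert 904: h=3, slot 3 occupied => index 4.
Insert 377: h=3, slots 3,4 occupied => index 7.
Insert 661: h=15, slot 15 empty => index 15.
Insert 261: h=6, slot 6 empty => index 6.
Insert 730: h=16, slot 16 empty => index 16.
Table: [., ., ., 71, 904, ., 261, 377, ., 876, 61, ., ., ., 167, 661, 730]
Lookup 890: h=6, probe 6,7,10,15,5 → slot 5 empty, not found.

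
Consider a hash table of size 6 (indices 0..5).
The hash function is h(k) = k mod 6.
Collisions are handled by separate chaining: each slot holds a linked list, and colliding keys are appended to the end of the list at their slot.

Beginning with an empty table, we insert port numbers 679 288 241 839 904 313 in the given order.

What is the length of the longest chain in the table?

3

Insert 679: h=1, bucket 1 empty -> new chain.
Insert 288: h=0, bucket 0 empty -> new chain.
Insert 241: h=1, bucket 1 nonempty -> append to chain.
Insert 839: h=5, bucket 5 empty -> new chain.
Insert 904: h=4, bucket 4 empty -> new chain.
Insert 313: h=1, bucket 1 nonempty -> append to chain.
Final buckets:
0: 288
1: 679 -> 241 -> 313
2: _
3: _
4: 904
5: 839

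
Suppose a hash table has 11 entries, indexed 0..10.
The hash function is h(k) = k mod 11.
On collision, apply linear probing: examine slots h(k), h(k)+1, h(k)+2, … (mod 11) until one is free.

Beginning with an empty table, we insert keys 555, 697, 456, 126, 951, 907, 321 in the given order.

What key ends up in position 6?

456

Insert 555: h=5, slot 5 empty -> index 5.
Insert 697: h=4, slot 4 empty -> index 4.
Insert 456: h=5, slot 5 occupied -> index 6.
Insert 126: h=5, slots 5,6 occupied -> index 7.
Insert 951: h=5, slots 5,6,7 occupied -> index 8.
Insert 907: h=5, slots 5,6,7,8 occupied -> index 9.
Insert 321: h=2, slot 2 empty -> index 2.
Table: [_, _, 321, _, 697, 555, 456, 126, 951, 907, _]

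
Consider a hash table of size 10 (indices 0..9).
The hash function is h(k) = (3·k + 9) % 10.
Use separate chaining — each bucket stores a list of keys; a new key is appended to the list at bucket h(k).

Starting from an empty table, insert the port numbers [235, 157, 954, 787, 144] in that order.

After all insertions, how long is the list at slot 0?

2

235 → bucket 4
157 → bucket 0
954 → bucket 1
787 → bucket 0 (collision)
144 → bucket 1 (collision)
Final buckets:
0: 157 -> 787
1: 954 -> 144
2: .
3: .
4: 235
5: .
6: .
7: .
8: .
9: .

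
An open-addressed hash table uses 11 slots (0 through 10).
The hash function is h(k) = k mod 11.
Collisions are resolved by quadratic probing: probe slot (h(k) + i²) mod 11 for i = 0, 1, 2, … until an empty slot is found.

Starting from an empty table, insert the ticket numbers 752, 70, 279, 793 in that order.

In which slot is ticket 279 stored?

8

752: h=4 => slot 4
70: h=4, probe 4,5 => slot 5
279: h=4, probe 4,5,8 => slot 8
793: h=1 => slot 1
Table: [—, 793, —, —, 752, 70, —, —, 279, —, —]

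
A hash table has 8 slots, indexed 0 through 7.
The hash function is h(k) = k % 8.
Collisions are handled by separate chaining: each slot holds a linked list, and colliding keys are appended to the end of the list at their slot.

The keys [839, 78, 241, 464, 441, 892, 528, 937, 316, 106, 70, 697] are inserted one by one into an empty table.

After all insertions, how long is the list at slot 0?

839 → bucket 7
78 → bucket 6
241 → bucket 1
464 → bucket 0
441 → bucket 1 (collision)
892 → bucket 4
528 → bucket 0 (collision)
937 → bucket 1 (collision)
316 → bucket 4 (collision)
106 → bucket 2
70 → bucket 6 (collision)
697 → bucket 1 (collision)
Final buckets:
0: 464 -> 528
1: 241 -> 441 -> 937 -> 697
2: 106
3: ∅
4: 892 -> 316
5: ∅
6: 78 -> 70
7: 839

2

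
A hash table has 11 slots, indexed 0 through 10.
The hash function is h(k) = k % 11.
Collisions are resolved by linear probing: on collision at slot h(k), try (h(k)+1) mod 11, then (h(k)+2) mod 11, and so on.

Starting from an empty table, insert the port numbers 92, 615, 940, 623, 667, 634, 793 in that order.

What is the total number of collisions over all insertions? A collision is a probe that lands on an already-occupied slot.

92: h=4 => slot 4
615: h=10 => slot 10
940: h=5 => slot 5
623: h=7 => slot 7
667: h=7, probe 7,8 => slot 8
634: h=7, probe 7,8,9 => slot 9
793: h=1 => slot 1
Table: [., 793, ., ., 92, 940, ., 623, 667, 634, 615]

3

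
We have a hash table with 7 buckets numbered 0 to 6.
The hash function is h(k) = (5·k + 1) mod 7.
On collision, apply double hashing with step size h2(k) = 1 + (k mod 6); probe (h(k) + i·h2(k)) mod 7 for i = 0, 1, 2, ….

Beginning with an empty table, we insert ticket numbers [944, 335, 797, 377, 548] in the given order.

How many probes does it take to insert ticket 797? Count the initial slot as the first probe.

944 hashes to 3; slot 3 is free => place at 3.
335 hashes to 3, h2=6; 3 taken => place at 2.
797 hashes to 3, h2=6; 3,2 taken => place at 1.
377 hashes to 3, h2=6; 3,2,1 taken => place at 0.
548 hashes to 4; slot 4 is free => place at 4.
Table: [377, 797, 335, 944, 548, ., .]

3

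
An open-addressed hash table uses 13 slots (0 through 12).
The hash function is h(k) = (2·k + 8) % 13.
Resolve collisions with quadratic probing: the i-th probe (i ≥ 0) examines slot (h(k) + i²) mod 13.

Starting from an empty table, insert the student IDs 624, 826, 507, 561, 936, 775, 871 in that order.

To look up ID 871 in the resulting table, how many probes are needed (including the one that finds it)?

Insert 624: h=8, slot 8 empty => index 8.
Insert 826: h=9, slot 9 empty => index 9.
Insert 507: h=8, slots 8,9 occupied => index 12.
Insert 561: h=12, slot 12 occupied => index 0.
Insert 936: h=8, slots 8,9,12 occupied => index 4.
Insert 775: h=11, slot 11 empty => index 11.
Insert 871: h=8, slots 8,9,12,4,11 occupied => index 7.
Table: [561, ., ., ., 936, ., ., 871, 624, 826, ., 775, 507]
Lookup 871: h=8, probe 8,9,12,4,11,7 → found at 7.

6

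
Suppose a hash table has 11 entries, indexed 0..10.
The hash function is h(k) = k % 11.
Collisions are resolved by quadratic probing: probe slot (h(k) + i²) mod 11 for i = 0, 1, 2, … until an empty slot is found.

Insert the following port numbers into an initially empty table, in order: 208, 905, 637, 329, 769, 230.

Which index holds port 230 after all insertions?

208 hashes to 10; slot 10 is free → place at 10.
905 hashes to 3; slot 3 is free → place at 3.
637 hashes to 10; 10 taken → place at 0.
329 hashes to 10; 10,0,3 taken → place at 8.
769 hashes to 10; 10,0,3,8 taken → place at 4.
230 hashes to 10; 10,0,3,8,4 taken → place at 2.
Table: [637, -, 230, 905, 769, -, -, -, 329, -, 208]

2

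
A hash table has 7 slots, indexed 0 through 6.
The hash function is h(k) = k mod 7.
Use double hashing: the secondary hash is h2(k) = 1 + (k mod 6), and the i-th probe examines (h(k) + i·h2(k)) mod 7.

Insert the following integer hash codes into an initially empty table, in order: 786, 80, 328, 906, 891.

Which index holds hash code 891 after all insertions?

Insert 786: h=2, slot 2 empty → index 2.
Insert 80: h=3, slot 3 empty → index 3.
Insert 328: h=6, slot 6 empty → index 6.
Insert 906: h=3, h2=1, slot 3 occupied → index 4.
Insert 891: h=2, h2=4, slots 2,6,3 occupied → index 0.
Table: [891, _, 786, 80, 906, _, 328]

0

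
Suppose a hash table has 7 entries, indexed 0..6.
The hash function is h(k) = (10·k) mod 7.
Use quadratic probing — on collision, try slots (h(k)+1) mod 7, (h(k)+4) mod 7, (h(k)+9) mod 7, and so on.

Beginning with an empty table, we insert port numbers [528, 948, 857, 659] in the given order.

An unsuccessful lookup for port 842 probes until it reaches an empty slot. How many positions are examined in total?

Insert 528: h=2, slot 2 empty => index 2.
Insert 948: h=2, slot 2 occupied => index 3.
Insert 857: h=2, slots 2,3 occupied => index 6.
Insert 659: h=3, slot 3 occupied => index 4.
Table: [-, -, 528, 948, 659, -, 857]
Lookup 842: h=6, probe 6,0 → slot 0 empty, not found.

2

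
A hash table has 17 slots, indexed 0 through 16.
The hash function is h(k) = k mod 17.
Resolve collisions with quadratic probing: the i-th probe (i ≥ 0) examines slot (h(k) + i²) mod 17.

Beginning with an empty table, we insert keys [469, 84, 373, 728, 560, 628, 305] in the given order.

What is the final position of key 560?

3

Insert 469: h=10, slot 10 empty -> index 10.
Insert 84: h=16, slot 16 empty -> index 16.
Insert 373: h=16, slot 16 occupied -> index 0.
Insert 728: h=14, slot 14 empty -> index 14.
Insert 560: h=16, slots 16,0 occupied -> index 3.
Insert 628: h=16, slots 16,0,3 occupied -> index 8.
Insert 305: h=16, slots 16,0,3,8 occupied -> index 15.
Table: [373, _, _, 560, _, _, _, _, 628, _, 469, _, _, _, 728, 305, 84]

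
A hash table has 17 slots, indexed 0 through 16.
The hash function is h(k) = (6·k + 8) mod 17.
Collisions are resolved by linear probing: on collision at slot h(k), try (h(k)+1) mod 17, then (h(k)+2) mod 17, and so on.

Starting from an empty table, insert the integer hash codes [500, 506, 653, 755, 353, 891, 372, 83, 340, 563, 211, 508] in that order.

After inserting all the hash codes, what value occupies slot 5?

500 hashes to 16; slot 16 is free => place at 16.
506 hashes to 1; slot 1 is free => place at 1.
653 hashes to 16; 16 taken => place at 0.
755 hashes to 16; 16,0,1 taken => place at 2.
353 hashes to 1; 1,2 taken => place at 3.
891 hashes to 16; 16,0,1,2,3 taken => place at 4.
372 hashes to 13; slot 13 is free => place at 13.
83 hashes to 13; 13 taken => place at 14.
340 hashes to 8; slot 8 is free => place at 8.
563 hashes to 3; 3,4 taken => place at 5.
211 hashes to 16; 16,0,1,2,3,4,5 taken => place at 6.
508 hashes to 13; 13,14 taken => place at 15.
Table: [653, 506, 755, 353, 891, 563, 211, -, 340, -, -, -, -, 372, 83, 508, 500]

563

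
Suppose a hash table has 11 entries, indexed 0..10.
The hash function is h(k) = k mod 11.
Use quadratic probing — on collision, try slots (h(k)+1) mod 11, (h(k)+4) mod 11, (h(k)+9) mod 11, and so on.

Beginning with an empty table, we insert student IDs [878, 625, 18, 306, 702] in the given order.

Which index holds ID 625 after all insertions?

10

878: h=9 => slot 9
625: h=9, probe 9,10 => slot 10
18: h=7 => slot 7
306: h=9, probe 9,10,2 => slot 2
702: h=9, probe 9,10,2,7,3 => slot 3
Table: [-, -, 306, 702, -, -, -, 18, -, 878, 625]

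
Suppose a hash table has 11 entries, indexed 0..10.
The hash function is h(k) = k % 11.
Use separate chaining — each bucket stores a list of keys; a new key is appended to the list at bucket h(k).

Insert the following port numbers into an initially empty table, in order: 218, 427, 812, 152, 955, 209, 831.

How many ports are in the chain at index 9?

218 → bucket 9
427 → bucket 9 (collision)
812 → bucket 9 (collision)
152 → bucket 9 (collision)
955 → bucket 9 (collision)
209 → bucket 0
831 → bucket 6
Final buckets:
0: 209
1: .
2: .
3: .
4: .
5: .
6: 831
7: .
8: .
9: 218 -> 427 -> 812 -> 152 -> 955
10: .

5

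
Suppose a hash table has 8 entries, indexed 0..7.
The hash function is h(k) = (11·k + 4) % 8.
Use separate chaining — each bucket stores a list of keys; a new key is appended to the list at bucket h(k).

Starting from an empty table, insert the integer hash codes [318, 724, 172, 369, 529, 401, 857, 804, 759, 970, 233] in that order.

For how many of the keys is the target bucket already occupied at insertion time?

6

318 → bucket 6
724 → bucket 0
172 → bucket 0 (collision)
369 → bucket 7
529 → bucket 7 (collision)
401 → bucket 7 (collision)
857 → bucket 7 (collision)
804 → bucket 0 (collision)
759 → bucket 1
970 → bucket 2
233 → bucket 7 (collision)
Final buckets:
0: 724 -> 172 -> 804
1: 759
2: 970
3: _
4: _
5: _
6: 318
7: 369 -> 529 -> 401 -> 857 -> 233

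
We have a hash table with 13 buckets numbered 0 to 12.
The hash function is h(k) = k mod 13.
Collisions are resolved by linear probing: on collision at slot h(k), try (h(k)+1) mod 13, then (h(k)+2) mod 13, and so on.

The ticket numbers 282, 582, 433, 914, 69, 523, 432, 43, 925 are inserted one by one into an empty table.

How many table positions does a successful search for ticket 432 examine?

5

282: h=9 → slot 9
582: h=10 → slot 10
433: h=4 → slot 4
914: h=4, probe 4,5 → slot 5
69: h=4, probe 4,5,6 → slot 6
523: h=3 → slot 3
432: h=3, probe 3,4,5,6,7 → slot 7
43: h=4, probe 4,5,6,7,8 → slot 8
925: h=2 → slot 2
Table: [—, —, 925, 523, 433, 914, 69, 432, 43, 282, 582, —, —]
Lookup 432: h=3, probe 3,4,5,6,7 → found at 7.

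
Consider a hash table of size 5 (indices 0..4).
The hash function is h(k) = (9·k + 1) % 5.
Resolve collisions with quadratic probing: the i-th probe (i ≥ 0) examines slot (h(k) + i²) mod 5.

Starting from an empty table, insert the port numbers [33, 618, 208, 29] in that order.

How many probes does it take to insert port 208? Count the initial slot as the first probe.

33: h=3 → slot 3
618: h=3, probe 3,4 → slot 4
208: h=3, probe 3,4,2 → slot 2
29: h=2, probe 2,3,1 → slot 1
Table: [-, 29, 208, 33, 618]

3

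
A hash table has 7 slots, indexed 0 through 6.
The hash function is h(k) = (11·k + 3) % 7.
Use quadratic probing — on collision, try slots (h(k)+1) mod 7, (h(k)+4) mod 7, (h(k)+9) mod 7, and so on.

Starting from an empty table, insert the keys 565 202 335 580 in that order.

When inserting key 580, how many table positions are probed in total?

565: h=2 -> slot 2
202: h=6 -> slot 6
335: h=6, probe 6,0 -> slot 0
580: h=6, probe 6,0,3 -> slot 3
Table: [335, —, 565, 580, —, —, 202]

3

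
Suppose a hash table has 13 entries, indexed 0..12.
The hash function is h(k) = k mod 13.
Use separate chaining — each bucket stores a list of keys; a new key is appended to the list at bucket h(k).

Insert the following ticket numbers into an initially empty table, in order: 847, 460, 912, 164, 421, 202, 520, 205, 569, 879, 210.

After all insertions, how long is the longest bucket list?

Insert 847: h=2, bucket 2 empty -> new chain.
Insert 460: h=5, bucket 5 empty -> new chain.
Insert 912: h=2, bucket 2 nonempty -> append to chain.
Insert 164: h=8, bucket 8 empty -> new chain.
Insert 421: h=5, bucket 5 nonempty -> append to chain.
Insert 202: h=7, bucket 7 empty -> new chain.
Insert 520: h=0, bucket 0 empty -> new chain.
Insert 205: h=10, bucket 10 empty -> new chain.
Insert 569: h=10, bucket 10 nonempty -> append to chain.
Insert 879: h=8, bucket 8 nonempty -> append to chain.
Insert 210: h=2, bucket 2 nonempty -> append to chain.
Final buckets:
0: 520
1: ∅
2: 847 -> 912 -> 210
3: ∅
4: ∅
5: 460 -> 421
6: ∅
7: 202
8: 164 -> 879
9: ∅
10: 205 -> 569
11: ∅
12: ∅

3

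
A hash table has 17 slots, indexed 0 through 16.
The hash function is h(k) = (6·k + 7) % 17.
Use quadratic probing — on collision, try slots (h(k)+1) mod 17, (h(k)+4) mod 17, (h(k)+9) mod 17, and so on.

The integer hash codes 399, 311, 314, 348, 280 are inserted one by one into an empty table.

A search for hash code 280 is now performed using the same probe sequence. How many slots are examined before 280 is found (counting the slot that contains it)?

4

Insert 399: h=4, slot 4 empty -> index 4.
Insert 311: h=3, slot 3 empty -> index 3.
Insert 314: h=4, slot 4 occupied -> index 5.
Insert 348: h=4, slots 4,5 occupied -> index 8.
Insert 280: h=4, slots 4,5,8 occupied -> index 13.
Table: [_, _, _, 311, 399, 314, _, _, 348, _, _, _, _, 280, _, _, _]
Lookup 280: h=4, probe 4,5,8,13 → found at 13.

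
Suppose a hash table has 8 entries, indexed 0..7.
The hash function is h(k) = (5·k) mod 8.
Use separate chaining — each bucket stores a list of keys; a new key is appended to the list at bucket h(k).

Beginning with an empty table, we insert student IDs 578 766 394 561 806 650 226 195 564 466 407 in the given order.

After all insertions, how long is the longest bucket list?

5

Insert 578: h=2, bucket 2 empty -> new chain.
Insert 766: h=6, bucket 6 empty -> new chain.
Insert 394: h=2, bucket 2 nonempty -> append to chain.
Insert 561: h=5, bucket 5 empty -> new chain.
Insert 806: h=6, bucket 6 nonempty -> append to chain.
Insert 650: h=2, bucket 2 nonempty -> append to chain.
Insert 226: h=2, bucket 2 nonempty -> append to chain.
Insert 195: h=7, bucket 7 empty -> new chain.
Insert 564: h=4, bucket 4 empty -> new chain.
Insert 466: h=2, bucket 2 nonempty -> append to chain.
Insert 407: h=3, bucket 3 empty -> new chain.
Final buckets:
0: ∅
1: ∅
2: 578 -> 394 -> 650 -> 226 -> 466
3: 407
4: 564
5: 561
6: 766 -> 806
7: 195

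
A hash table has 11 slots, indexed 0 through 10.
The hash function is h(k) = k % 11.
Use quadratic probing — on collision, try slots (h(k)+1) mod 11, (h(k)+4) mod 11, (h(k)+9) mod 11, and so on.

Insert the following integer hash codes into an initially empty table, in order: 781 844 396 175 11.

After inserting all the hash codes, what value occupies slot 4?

Insert 781: h=0, slot 0 empty → index 0.
Insert 844: h=8, slot 8 empty → index 8.
Insert 396: h=0, slot 0 occupied → index 1.
Insert 175: h=10, slot 10 empty → index 10.
Insert 11: h=0, slots 0,1 occupied → index 4.
Table: [781, 396, _, _, 11, _, _, _, 844, _, 175]

11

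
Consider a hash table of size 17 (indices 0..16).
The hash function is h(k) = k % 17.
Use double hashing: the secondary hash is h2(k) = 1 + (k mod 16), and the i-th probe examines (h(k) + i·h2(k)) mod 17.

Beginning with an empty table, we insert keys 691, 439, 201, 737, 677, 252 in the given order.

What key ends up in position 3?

Insert 691: h=11, slot 11 empty → index 11.
Insert 439: h=14, slot 14 empty → index 14.
Insert 201: h=14, h2=10, slot 14 occupied → index 7.
Insert 737: h=6, slot 6 empty → index 6.
Insert 677: h=14, h2=6, slot 14 occupied → index 3.
Insert 252: h=14, h2=13, slot 14 occupied → index 10.
Table: [∅, ∅, ∅, 677, ∅, ∅, 737, 201, ∅, ∅, 252, 691, ∅, ∅, 439, ∅, ∅]

677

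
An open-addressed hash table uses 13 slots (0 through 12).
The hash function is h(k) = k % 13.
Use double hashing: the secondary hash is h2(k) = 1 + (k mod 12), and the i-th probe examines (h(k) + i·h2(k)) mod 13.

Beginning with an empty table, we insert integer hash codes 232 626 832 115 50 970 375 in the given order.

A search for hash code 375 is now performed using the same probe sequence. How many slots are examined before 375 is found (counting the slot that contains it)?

232: h=11 → slot 11
626: h=2 → slot 2
832: h=0 → slot 0
115: h=11, h2=8, probe 11,6 → slot 6
50: h=11, h2=3, probe 11,1 → slot 1
970: h=8 → slot 8
375: h=11, h2=4, probe 11,2,6,10 → slot 10
Table: [832, 50, 626, -, -, -, 115, -, 970, -, 375, 232, -]
Lookup 375: h=11, h2=4, probe 11,2,6,10 → found at 10.

4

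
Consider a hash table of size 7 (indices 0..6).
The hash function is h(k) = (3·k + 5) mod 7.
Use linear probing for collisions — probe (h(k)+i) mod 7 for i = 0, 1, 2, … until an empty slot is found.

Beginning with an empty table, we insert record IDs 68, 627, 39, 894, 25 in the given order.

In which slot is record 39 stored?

68 hashes to 6; slot 6 is free -> place at 6.
627 hashes to 3; slot 3 is free -> place at 3.
39 hashes to 3; 3 taken -> place at 4.
894 hashes to 6; 6 taken -> place at 0.
25 hashes to 3; 3,4 taken -> place at 5.
Table: [894, -, -, 627, 39, 25, 68]

4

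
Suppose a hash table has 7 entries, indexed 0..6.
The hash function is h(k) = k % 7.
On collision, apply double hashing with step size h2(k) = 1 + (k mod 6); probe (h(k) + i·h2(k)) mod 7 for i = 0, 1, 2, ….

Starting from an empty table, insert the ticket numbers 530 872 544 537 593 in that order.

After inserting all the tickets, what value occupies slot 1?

530: h=5 => slot 5
872: h=4 => slot 4
544: h=5, h2=5, probe 5,3 => slot 3
537: h=5, h2=4, probe 5,2 => slot 2
593: h=5, h2=6, probe 5,4,3,2,1 => slot 1
Table: [_, 593, 537, 544, 872, 530, _]

593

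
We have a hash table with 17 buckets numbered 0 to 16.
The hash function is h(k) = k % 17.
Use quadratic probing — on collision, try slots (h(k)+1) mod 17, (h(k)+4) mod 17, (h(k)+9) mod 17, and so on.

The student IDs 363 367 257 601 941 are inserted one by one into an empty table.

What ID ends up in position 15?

941

Insert 363: h=6, slot 6 empty → index 6.
Insert 367: h=10, slot 10 empty → index 10.
Insert 257: h=2, slot 2 empty → index 2.
Insert 601: h=6, slot 6 occupied → index 7.
Insert 941: h=6, slots 6,7,10 occupied → index 15.
Table: [—, —, 257, —, —, —, 363, 601, —, —, 367, —, —, —, —, 941, —]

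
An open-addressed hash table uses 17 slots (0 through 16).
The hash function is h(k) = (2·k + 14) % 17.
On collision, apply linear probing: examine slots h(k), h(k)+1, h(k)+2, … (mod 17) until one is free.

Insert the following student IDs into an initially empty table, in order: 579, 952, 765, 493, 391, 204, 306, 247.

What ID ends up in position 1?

579 hashes to 16; slot 16 is free => place at 16.
952 hashes to 14; slot 14 is free => place at 14.
765 hashes to 14; 14 taken => place at 15.
493 hashes to 14; 14,15,16 taken => place at 0.
391 hashes to 14; 14,15,16,0 taken => place at 1.
204 hashes to 14; 14,15,16,0,1 taken => place at 2.
306 hashes to 14; 14,15,16,0,1,2 taken => place at 3.
247 hashes to 15; 15,16,0,1,2,3 taken => place at 4.
Table: [493, 391, 204, 306, 247, ., ., ., ., ., ., ., ., ., 952, 765, 579]

391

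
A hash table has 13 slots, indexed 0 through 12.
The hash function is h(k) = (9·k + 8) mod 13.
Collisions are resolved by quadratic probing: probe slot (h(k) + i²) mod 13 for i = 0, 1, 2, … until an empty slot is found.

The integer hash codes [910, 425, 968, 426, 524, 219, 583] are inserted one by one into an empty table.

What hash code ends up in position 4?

583

910 hashes to 8; slot 8 is free → place at 8.
425 hashes to 11; slot 11 is free → place at 11.
968 hashes to 10; slot 10 is free → place at 10.
426 hashes to 7; slot 7 is free → place at 7.
524 hashes to 5; slot 5 is free → place at 5.
219 hashes to 3; slot 3 is free → place at 3.
583 hashes to 3; 3 taken → place at 4.
Table: [—, —, —, 219, 583, 524, —, 426, 910, —, 968, 425, —]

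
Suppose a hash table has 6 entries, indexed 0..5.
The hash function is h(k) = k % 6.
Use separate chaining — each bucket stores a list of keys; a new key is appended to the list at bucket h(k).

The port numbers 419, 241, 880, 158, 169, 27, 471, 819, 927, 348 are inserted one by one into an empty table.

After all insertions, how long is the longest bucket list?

Insert 419: h=5, bucket 5 empty -> new chain.
Insert 241: h=1, bucket 1 empty -> new chain.
Insert 880: h=4, bucket 4 empty -> new chain.
Insert 158: h=2, bucket 2 empty -> new chain.
Insert 169: h=1, bucket 1 nonempty -> append to chain.
Insert 27: h=3, bucket 3 empty -> new chain.
Insert 471: h=3, bucket 3 nonempty -> append to chain.
Insert 819: h=3, bucket 3 nonempty -> append to chain.
Insert 927: h=3, bucket 3 nonempty -> append to chain.
Insert 348: h=0, bucket 0 empty -> new chain.
Final buckets:
0: 348
1: 241 -> 169
2: 158
3: 27 -> 471 -> 819 -> 927
4: 880
5: 419

4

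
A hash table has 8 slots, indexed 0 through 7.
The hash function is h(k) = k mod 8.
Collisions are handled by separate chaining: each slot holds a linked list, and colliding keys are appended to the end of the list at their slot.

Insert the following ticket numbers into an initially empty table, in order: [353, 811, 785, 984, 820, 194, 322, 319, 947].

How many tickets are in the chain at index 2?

2

Insert 353: h=1, bucket 1 empty -> new chain.
Insert 811: h=3, bucket 3 empty -> new chain.
Insert 785: h=1, bucket 1 nonempty -> append to chain.
Insert 984: h=0, bucket 0 empty -> new chain.
Insert 820: h=4, bucket 4 empty -> new chain.
Insert 194: h=2, bucket 2 empty -> new chain.
Insert 322: h=2, bucket 2 nonempty -> append to chain.
Insert 319: h=7, bucket 7 empty -> new chain.
Insert 947: h=3, bucket 3 nonempty -> append to chain.
Final buckets:
0: 984
1: 353 -> 785
2: 194 -> 322
3: 811 -> 947
4: 820
5: -
6: -
7: 319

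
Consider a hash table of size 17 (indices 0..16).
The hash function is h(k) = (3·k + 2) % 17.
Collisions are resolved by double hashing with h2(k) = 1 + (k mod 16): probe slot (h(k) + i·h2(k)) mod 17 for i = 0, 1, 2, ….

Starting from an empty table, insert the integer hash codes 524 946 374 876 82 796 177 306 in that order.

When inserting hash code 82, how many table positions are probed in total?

524: h=10 -> slot 10
946: h=1 -> slot 1
374: h=2 -> slot 2
876: h=12 -> slot 12
82: h=10, h2=3, probe 10,13 -> slot 13
796: h=10, h2=13, probe 10,6 -> slot 6
177: h=6, h2=2, probe 6,8 -> slot 8
306: h=2, h2=3, probe 2,5 -> slot 5
Table: [-, 946, 374, -, -, 306, 796, -, 177, -, 524, -, 876, 82, -, -, -]

2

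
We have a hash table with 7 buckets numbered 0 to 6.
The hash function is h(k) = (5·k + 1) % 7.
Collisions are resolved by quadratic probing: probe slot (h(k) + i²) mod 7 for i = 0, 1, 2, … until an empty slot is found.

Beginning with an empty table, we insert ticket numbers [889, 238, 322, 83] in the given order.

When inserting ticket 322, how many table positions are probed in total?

3

889: h=1 -> slot 1
238: h=1, probe 1,2 -> slot 2
322: h=1, probe 1,2,5 -> slot 5
83: h=3 -> slot 3
Table: [., 889, 238, 83, ., 322, .]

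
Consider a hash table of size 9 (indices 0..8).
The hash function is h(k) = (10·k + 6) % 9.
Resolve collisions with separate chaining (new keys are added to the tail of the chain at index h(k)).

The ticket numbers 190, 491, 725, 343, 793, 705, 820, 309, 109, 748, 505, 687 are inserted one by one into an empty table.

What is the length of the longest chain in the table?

Insert 190: h=7, bucket 7 empty → new chain.
Insert 491: h=2, bucket 2 empty → new chain.
Insert 725: h=2, bucket 2 nonempty → append to chain.
Insert 343: h=7, bucket 7 nonempty → append to chain.
Insert 793: h=7, bucket 7 nonempty → append to chain.
Insert 705: h=0, bucket 0 empty → new chain.
Insert 820: h=7, bucket 7 nonempty → append to chain.
Insert 309: h=0, bucket 0 nonempty → append to chain.
Insert 109: h=7, bucket 7 nonempty → append to chain.
Insert 748: h=7, bucket 7 nonempty → append to chain.
Insert 505: h=7, bucket 7 nonempty → append to chain.
Insert 687: h=0, bucket 0 nonempty → append to chain.
Final buckets:
0: 705 -> 309 -> 687
1: -
2: 491 -> 725
3: -
4: -
5: -
6: -
7: 190 -> 343 -> 793 -> 820 -> 109 -> 748 -> 505
8: -

7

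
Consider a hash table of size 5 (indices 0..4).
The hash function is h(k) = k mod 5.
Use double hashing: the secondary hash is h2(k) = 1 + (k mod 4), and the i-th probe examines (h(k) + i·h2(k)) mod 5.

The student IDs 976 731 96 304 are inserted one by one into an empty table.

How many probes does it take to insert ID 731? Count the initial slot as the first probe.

2

976 hashes to 1; slot 1 is free => place at 1.
731 hashes to 1, h2=4; 1 taken => place at 0.
96 hashes to 1, h2=1; 1 taken => place at 2.
304 hashes to 4; slot 4 is free => place at 4.
Table: [731, 976, 96, -, 304]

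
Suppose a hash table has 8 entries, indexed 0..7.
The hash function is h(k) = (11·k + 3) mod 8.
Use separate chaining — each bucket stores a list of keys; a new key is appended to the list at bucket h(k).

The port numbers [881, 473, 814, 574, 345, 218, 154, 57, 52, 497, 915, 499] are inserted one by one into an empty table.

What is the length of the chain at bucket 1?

2

Insert 881: h=6, bucket 6 empty -> new chain.
Insert 473: h=6, bucket 6 nonempty -> append to chain.
Insert 814: h=5, bucket 5 empty -> new chain.
Insert 574: h=5, bucket 5 nonempty -> append to chain.
Insert 345: h=6, bucket 6 nonempty -> append to chain.
Insert 218: h=1, bucket 1 empty -> new chain.
Insert 154: h=1, bucket 1 nonempty -> append to chain.
Insert 57: h=6, bucket 6 nonempty -> append to chain.
Insert 52: h=7, bucket 7 empty -> new chain.
Insert 497: h=6, bucket 6 nonempty -> append to chain.
Insert 915: h=4, bucket 4 empty -> new chain.
Insert 499: h=4, bucket 4 nonempty -> append to chain.
Final buckets:
0: -
1: 218 -> 154
2: -
3: -
4: 915 -> 499
5: 814 -> 574
6: 881 -> 473 -> 345 -> 57 -> 497
7: 52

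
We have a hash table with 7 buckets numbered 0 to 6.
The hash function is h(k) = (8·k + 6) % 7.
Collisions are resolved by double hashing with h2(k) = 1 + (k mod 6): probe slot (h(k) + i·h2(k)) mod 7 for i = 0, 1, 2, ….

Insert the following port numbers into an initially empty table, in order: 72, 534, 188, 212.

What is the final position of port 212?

4

Insert 72: h=1, slot 1 empty → index 1.
Insert 534: h=1, h2=1, slot 1 occupied → index 2.
Insert 188: h=5, slot 5 empty → index 5.
Insert 212: h=1, h2=3, slot 1 occupied → index 4.
Table: [., 72, 534, ., 212, 188, .]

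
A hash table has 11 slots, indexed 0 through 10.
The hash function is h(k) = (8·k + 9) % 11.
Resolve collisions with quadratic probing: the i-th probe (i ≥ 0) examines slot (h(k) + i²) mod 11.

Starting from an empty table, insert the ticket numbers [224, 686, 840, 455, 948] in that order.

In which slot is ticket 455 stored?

Insert 224: h=8, slot 8 empty => index 8.
Insert 686: h=8, slot 8 occupied => index 9.
Insert 840: h=8, slots 8,9 occupied => index 1.
Insert 455: h=8, slots 8,9,1 occupied => index 6.
Insert 948: h=3, slot 3 empty => index 3.
Table: [., 840, ., 948, ., ., 455, ., 224, 686, .]

6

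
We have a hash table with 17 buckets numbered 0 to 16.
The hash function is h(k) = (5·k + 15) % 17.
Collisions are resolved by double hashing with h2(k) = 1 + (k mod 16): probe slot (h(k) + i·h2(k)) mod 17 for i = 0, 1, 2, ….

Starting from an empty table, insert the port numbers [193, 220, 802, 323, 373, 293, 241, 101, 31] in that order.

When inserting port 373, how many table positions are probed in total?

Insert 193: h=11, slot 11 empty => index 11.
Insert 220: h=10, slot 10 empty => index 10.
Insert 802: h=13, slot 13 empty => index 13.
Insert 323: h=15, slot 15 empty => index 15.
Insert 373: h=10, h2=6, slot 10 occupied => index 16.
Insert 293: h=1, slot 1 empty => index 1.
Insert 241: h=13, h2=2, slots 13,15 occupied => index 0.
Insert 101: h=10, h2=6, slots 10,16 occupied => index 5.
Insert 31: h=0, h2=16, slots 0,16,15 occupied => index 14.
Table: [241, 293, _, _, _, 101, _, _, _, _, 220, 193, _, 802, 31, 323, 373]

2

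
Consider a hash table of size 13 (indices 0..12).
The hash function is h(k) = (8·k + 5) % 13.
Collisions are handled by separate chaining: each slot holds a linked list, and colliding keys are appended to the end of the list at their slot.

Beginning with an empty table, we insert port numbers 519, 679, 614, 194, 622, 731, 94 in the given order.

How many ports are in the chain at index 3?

519 -> bucket 10
679 -> bucket 3
614 -> bucket 3 (collision)
194 -> bucket 10 (collision)
622 -> bucket 2
731 -> bucket 3 (collision)
94 -> bucket 3 (collision)
Final buckets:
0: —
1: —
2: 622
3: 679 -> 614 -> 731 -> 94
4: —
5: —
6: —
7: —
8: —
9: —
10: 519 -> 194
11: —
12: —

4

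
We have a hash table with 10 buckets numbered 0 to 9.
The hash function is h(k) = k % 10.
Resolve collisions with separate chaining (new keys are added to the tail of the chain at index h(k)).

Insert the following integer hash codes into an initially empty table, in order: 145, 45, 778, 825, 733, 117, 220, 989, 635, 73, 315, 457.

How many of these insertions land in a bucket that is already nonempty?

6

145 → bucket 5
45 → bucket 5 (collision)
778 → bucket 8
825 → bucket 5 (collision)
733 → bucket 3
117 → bucket 7
220 → bucket 0
989 → bucket 9
635 → bucket 5 (collision)
73 → bucket 3 (collision)
315 → bucket 5 (collision)
457 → bucket 7 (collision)
Final buckets:
0: 220
1: -
2: -
3: 733 -> 73
4: -
5: 145 -> 45 -> 825 -> 635 -> 315
6: -
7: 117 -> 457
8: 778
9: 989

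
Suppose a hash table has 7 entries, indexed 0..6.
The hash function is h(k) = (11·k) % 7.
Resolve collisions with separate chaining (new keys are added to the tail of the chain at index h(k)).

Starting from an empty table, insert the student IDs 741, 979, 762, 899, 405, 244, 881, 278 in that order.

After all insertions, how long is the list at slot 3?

6

741 -> bucket 3
979 -> bucket 3 (collision)
762 -> bucket 3 (collision)
899 -> bucket 5
405 -> bucket 3 (collision)
244 -> bucket 3 (collision)
881 -> bucket 3 (collision)
278 -> bucket 6
Final buckets:
0: ∅
1: ∅
2: ∅
3: 741 -> 979 -> 762 -> 405 -> 244 -> 881
4: ∅
5: 899
6: 278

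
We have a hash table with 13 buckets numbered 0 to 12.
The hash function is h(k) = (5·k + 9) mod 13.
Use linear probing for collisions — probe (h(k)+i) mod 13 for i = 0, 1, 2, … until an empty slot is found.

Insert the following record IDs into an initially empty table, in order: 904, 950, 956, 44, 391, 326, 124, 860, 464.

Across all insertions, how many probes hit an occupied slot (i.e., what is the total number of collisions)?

11

904: h=5 → slot 5
950: h=1 → slot 1
956: h=5, probe 5,6 → slot 6
44: h=8 → slot 8
391: h=1, probe 1,2 → slot 2
326: h=1, probe 1,2,3 → slot 3
124: h=5, probe 5,6,7 → slot 7
860: h=6, probe 6,7,8,9 → slot 9
464: h=2, probe 2,3,4 → slot 4
Table: [_, 950, 391, 326, 464, 904, 956, 124, 44, 860, _, _, _]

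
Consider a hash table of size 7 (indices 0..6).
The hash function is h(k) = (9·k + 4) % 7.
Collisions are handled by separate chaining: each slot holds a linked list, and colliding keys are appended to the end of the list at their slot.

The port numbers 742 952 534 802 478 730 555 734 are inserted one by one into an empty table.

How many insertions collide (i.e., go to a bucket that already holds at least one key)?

4

Insert 742: h=4, bucket 4 empty → new chain.
Insert 952: h=4, bucket 4 nonempty → append to chain.
Insert 534: h=1, bucket 1 empty → new chain.
Insert 802: h=5, bucket 5 empty → new chain.
Insert 478: h=1, bucket 1 nonempty → append to chain.
Insert 730: h=1, bucket 1 nonempty → append to chain.
Insert 555: h=1, bucket 1 nonempty → append to chain.
Insert 734: h=2, bucket 2 empty → new chain.
Final buckets:
0: -
1: 534 -> 478 -> 730 -> 555
2: 734
3: -
4: 742 -> 952
5: 802
6: -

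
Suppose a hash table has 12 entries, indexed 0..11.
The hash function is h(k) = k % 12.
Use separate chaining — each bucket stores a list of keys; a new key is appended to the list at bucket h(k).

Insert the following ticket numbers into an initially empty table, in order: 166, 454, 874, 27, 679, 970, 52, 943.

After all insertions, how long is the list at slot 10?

166 → bucket 10
454 → bucket 10 (collision)
874 → bucket 10 (collision)
27 → bucket 3
679 → bucket 7
970 → bucket 10 (collision)
52 → bucket 4
943 → bucket 7 (collision)
Final buckets:
0: -
1: -
2: -
3: 27
4: 52
5: -
6: -
7: 679 -> 943
8: -
9: -
10: 166 -> 454 -> 874 -> 970
11: -

4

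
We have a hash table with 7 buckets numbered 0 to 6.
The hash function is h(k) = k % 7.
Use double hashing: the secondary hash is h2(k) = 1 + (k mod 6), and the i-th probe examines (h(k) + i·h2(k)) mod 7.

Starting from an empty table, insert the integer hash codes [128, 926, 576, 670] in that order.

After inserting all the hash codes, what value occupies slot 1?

670

128 hashes to 2; slot 2 is free -> place at 2.
926 hashes to 2, h2=3; 2 taken -> place at 5.
576 hashes to 2, h2=1; 2 taken -> place at 3.
670 hashes to 5, h2=5; 5,3 taken -> place at 1.
Table: [∅, 670, 128, 576, ∅, 926, ∅]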